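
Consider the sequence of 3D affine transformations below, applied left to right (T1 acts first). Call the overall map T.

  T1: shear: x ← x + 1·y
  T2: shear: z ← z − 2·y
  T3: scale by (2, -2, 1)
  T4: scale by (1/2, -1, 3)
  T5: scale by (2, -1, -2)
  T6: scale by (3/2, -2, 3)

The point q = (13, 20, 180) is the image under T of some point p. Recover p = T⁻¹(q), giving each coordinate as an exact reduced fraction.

T1 = [1 1 0 0; 0 1 0 0; 0 0 1 0; 0 0 0 1]
T2·T1 = [1 1 0 0; 0 1 0 0; 0 -2 1 0; 0 0 0 1]
T3·…·T1 = [2 2 0 0; 0 -2 0 0; 0 -2 1 0; 0 0 0 1]
T4·…·T1 = [1 1 0 0; 0 2 0 0; 0 -6 3 0; 0 0 0 1]
T5·…·T1 = [2 2 0 0; 0 -2 0 0; 0 12 -6 0; 0 0 0 1]
T6·…·T1 = [3 3 0 0; 0 4 0 0; 0 36 -18 0; 0 0 0 1]
det M = -216; M⁻¹ = [1/3 -1/4 0 0; 0 1/4 0 0; 0 1/2 -1/18 0; 0 0 0 1]
M⁻¹ · (13, 20, 180)ᵀ = (-2/3, 5, 0)ᵀ

p = (-2/3, 5, 0)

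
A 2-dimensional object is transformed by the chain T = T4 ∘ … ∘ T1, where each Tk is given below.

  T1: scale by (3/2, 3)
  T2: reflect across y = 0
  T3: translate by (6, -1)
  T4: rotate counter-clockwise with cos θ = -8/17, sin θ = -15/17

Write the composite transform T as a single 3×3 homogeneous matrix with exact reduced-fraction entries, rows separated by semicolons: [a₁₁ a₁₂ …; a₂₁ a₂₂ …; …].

T = [-12/17 -45/17 -63/17; -45/34 24/17 -82/17; 0 0 1]

T1 = [3/2 0 0; 0 3 0; 0 0 1]
T2·T1 = [3/2 0 0; 0 -3 0; 0 0 1]
T3·…·T1 = [3/2 0 6; 0 -3 -1; 0 0 1]
T4·…·T1 = [-12/17 -45/17 -63/17; -45/34 24/17 -82/17; 0 0 1]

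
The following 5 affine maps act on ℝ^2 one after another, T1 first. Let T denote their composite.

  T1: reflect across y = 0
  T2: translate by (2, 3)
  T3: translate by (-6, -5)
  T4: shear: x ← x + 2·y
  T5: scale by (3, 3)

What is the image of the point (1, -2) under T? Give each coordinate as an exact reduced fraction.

T1 reflect across y = 0: (1, -2) → (1, 2)
T2 translate by (2, 3): (1, 2) → (3, 5)
T3 translate by (-6, -5): (3, 5) → (-3, 0)
T4 shear: x ← x + 2·y: (-3, 0) → (-3, 0)
T5 scale by (3, 3): (-3, 0) → (-9, 0)

T(p) = (-9, 0)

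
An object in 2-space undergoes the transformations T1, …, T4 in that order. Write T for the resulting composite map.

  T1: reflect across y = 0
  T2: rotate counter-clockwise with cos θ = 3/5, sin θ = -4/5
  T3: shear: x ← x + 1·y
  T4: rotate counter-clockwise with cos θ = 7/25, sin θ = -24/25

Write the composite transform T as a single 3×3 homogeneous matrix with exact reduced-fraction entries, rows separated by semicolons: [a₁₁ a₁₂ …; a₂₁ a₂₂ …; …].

T1 = [1 0 0; 0 -1 0; 0 0 1]
T2·T1 = [3/5 -4/5 0; -4/5 -3/5 0; 0 0 1]
T3·…·T1 = [-1/5 -7/5 0; -4/5 -3/5 0; 0 0 1]
T4·…·T1 = [-103/125 -121/125 0; -4/125 147/125 0; 0 0 1]

T = [-103/125 -121/125 0; -4/125 147/125 0; 0 0 1]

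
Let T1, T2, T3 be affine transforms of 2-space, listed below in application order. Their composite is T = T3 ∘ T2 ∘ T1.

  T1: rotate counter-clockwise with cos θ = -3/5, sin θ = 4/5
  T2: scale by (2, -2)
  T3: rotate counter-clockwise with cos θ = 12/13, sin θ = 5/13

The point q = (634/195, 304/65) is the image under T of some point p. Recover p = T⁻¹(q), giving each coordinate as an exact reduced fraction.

T1 = [-3/5 -4/5 0; 4/5 -3/5 0; 0 0 1]
T2·T1 = [-6/5 -8/5 0; -8/5 6/5 0; 0 0 1]
T3·…·T1 = [-32/65 -126/65 0; -126/65 32/65 0; 0 0 1]
det M = -4; M⁻¹ = [-8/65 -63/130 0; -63/130 8/65 0; 0 0 1]
M⁻¹ · (634/195, 304/65)ᵀ = (-8/3, -1)ᵀ

p = (-8/3, -1)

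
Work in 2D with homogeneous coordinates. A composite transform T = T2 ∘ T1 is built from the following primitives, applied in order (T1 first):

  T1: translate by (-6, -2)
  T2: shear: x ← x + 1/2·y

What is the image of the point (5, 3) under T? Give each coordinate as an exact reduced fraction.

T(p) = (-1/2, 1)

T1 translate by (-6, -2): (5, 3) → (-1, 1)
T2 shear: x ← x + 1/2·y: (-1, 1) → (-1/2, 1)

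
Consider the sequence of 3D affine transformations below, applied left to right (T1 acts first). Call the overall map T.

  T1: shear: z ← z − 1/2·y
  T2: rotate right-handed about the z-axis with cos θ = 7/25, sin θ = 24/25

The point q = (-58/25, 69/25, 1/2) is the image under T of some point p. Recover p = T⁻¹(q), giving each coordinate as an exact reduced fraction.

T1 = [1 0 0 0; 0 1 0 0; 0 -1/2 1 0; 0 0 0 1]
T2·T1 = [7/25 -24/25 0 0; 24/25 7/25 0 0; 0 -1/2 1 0; 0 0 0 1]
det M = 1; M⁻¹ = [7/25 24/25 0 0; -24/25 7/25 0 0; -12/25 7/50 1 0; 0 0 0 1]
M⁻¹ · (-58/25, 69/25, 1/2)ᵀ = (2, 3, 2)ᵀ

p = (2, 3, 2)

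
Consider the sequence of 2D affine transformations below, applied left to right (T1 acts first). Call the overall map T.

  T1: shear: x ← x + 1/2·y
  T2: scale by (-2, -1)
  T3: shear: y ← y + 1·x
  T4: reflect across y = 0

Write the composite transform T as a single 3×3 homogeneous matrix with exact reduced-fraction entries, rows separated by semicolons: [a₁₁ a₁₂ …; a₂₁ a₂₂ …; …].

T1 = [1 1/2 0; 0 1 0; 0 0 1]
T2·T1 = [-2 -1 0; 0 -1 0; 0 0 1]
T3·…·T1 = [-2 -1 0; -2 -2 0; 0 0 1]
T4·…·T1 = [-2 -1 0; 2 2 0; 0 0 1]

T = [-2 -1 0; 2 2 0; 0 0 1]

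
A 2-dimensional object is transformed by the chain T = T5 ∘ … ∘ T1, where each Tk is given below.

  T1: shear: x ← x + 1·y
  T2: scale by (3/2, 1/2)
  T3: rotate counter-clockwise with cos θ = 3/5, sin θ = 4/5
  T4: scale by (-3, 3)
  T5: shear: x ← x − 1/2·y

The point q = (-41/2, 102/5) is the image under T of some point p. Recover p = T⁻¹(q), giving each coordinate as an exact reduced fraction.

T1 = [1 1 0; 0 1 0; 0 0 1]
T2·T1 = [3/2 3/2 0; 0 1/2 0; 0 0 1]
T3·…·T1 = [9/10 1/2 0; 6/5 3/2 0; 0 0 1]
T4·…·T1 = [-27/10 -3/2 0; 18/5 9/2 0; 0 0 1]
T5·…·T1 = [-9/2 -15/4 0; 18/5 9/2 0; 0 0 1]
det M = -27/4; M⁻¹ = [-2/3 -5/9 0; 8/15 2/3 0; 0 0 1]
M⁻¹ · (-41/2, 102/5)ᵀ = (7/3, 8/3)ᵀ

p = (7/3, 8/3)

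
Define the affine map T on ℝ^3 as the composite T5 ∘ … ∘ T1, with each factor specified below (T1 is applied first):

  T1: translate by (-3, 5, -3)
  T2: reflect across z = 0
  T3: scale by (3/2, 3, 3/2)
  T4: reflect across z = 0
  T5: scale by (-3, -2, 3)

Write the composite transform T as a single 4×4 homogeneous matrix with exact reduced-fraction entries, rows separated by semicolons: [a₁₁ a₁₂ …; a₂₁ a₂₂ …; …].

T1 = [1 0 0 -3; 0 1 0 5; 0 0 1 -3; 0 0 0 1]
T2·T1 = [1 0 0 -3; 0 1 0 5; 0 0 -1 3; 0 0 0 1]
T3·…·T1 = [3/2 0 0 -9/2; 0 3 0 15; 0 0 -3/2 9/2; 0 0 0 1]
T4·…·T1 = [3/2 0 0 -9/2; 0 3 0 15; 0 0 3/2 -9/2; 0 0 0 1]
T5·…·T1 = [-9/2 0 0 27/2; 0 -6 0 -30; 0 0 9/2 -27/2; 0 0 0 1]

T = [-9/2 0 0 27/2; 0 -6 0 -30; 0 0 9/2 -27/2; 0 0 0 1]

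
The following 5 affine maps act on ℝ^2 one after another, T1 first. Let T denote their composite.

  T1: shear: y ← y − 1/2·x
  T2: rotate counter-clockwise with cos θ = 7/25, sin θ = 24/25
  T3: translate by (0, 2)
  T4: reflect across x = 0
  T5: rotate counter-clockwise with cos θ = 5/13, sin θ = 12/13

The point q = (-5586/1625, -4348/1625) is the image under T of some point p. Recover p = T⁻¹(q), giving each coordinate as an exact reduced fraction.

p = (6/5, -3)

T1 = [1 0 0; -1/2 1 0; 0 0 1]
T2·T1 = [19/25 -24/25 0; 41/50 7/25 0; 0 0 1]
T3·…·T1 = [19/25 -24/25 0; 41/50 7/25 2; 0 0 1]
T4·…·T1 = [-19/25 24/25 0; 41/50 7/25 2; 0 0 1]
T5·…·T1 = [-341/325 36/325 -24/13; -251/650 323/325 10/13; 0 0 1]
det M = -1; M⁻¹ = [-323/325 36/325 -48/25; -251/650 341/325 -38/25; 0 0 1]
M⁻¹ · (-5586/1625, -4348/1625)ᵀ = (6/5, -3)ᵀ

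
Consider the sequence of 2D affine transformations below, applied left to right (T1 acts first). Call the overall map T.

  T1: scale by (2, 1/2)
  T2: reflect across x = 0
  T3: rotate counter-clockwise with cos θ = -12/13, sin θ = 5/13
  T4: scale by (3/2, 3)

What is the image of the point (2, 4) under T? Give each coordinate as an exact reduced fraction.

T1 scale by (2, 1/2): (2, 4) → (4, 2)
T2 reflect across x = 0: (4, 2) → (-4, 2)
T3 rotate counter-clockwise with cos θ = -12/13, sin θ = 5/13: (-4, 2) → (38/13, -44/13)
T4 scale by (3/2, 3): (38/13, -44/13) → (57/13, -132/13)

T(p) = (57/13, -132/13)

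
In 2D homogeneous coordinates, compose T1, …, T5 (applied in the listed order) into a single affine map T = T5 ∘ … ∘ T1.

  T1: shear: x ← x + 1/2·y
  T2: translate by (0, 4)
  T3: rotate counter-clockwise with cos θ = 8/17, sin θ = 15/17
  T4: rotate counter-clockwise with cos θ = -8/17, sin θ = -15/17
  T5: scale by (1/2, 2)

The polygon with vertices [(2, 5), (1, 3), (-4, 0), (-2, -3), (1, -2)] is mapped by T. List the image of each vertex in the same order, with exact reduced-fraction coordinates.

T1 shear: x ← x + 1/2·y: (2, 5) → (9/2, 5); (1, 3) → (5/2, 3); (-4, 0) → (-4, 0); (-2, -3) → (-7/2, -3); (1, -2) → (0, -2)
T2 translate by (0, 4): (9/2, 5) → (9/2, 9); (5/2, 3) → (5/2, 7); (-4, 0) → (-4, 4); (-7/2, -3) → (-7/2, 1); (0, -2) → (0, 2)
T3 rotate counter-clockwise with cos θ = 8/17, sin θ = 15/17: (9/2, 9) → (-99/17, 279/34); (5/2, 7) → (-5, 11/2); (-4, 4) → (-92/17, -28/17); (-7/2, 1) → (-43/17, -89/34); (0, 2) → (-30/17, 16/17)
T4 rotate counter-clockwise with cos θ = -8/17, sin θ = -15/17: (-99/17, 279/34) → (5769/578, 369/289); (-5, 11/2) → (245/34, 31/17); (-92/17, -28/17) → (316/289, 1604/289); (-43/17, -89/34) → (-647/578, 1001/289); (-30/17, 16/17) → (480/289, 322/289)
T5 scale by (1/2, 2): (5769/578, 369/289) → (5769/1156, 738/289); (245/34, 31/17) → (245/68, 62/17); (316/289, 1604/289) → (158/289, 3208/289); (-647/578, 1001/289) → (-647/1156, 2002/289); (480/289, 322/289) → (240/289, 644/289)

image vertices: (5769/1156, 738/289), (245/68, 62/17), (158/289, 3208/289), (-647/1156, 2002/289), (240/289, 644/289)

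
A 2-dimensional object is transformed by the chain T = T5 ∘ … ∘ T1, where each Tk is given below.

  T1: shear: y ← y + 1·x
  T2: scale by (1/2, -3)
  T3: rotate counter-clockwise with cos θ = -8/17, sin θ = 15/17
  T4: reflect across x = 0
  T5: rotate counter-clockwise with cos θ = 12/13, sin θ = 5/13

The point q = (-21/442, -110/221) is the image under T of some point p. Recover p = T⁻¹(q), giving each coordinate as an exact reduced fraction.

p = (-1, 1)

T1 = [1 0 0; 1 1 0; 0 0 1]
T2·T1 = [1/2 0 0; -3 -3 0; 0 0 1]
T3·…·T1 = [41/17 45/17 0; 63/34 24/17 0; 0 0 1]
T4·…·T1 = [-41/17 -45/17 0; 63/34 24/17 0; 0 0 1]
T5·…·T1 = [-1299/442 -660/221 0; 173/221 63/221 0; 0 0 1]
det M = 3/2; M⁻¹ = [42/221 440/221 0; -346/663 -433/221 0; 0 0 1]
M⁻¹ · (-21/442, -110/221)ᵀ = (-1, 1)ᵀ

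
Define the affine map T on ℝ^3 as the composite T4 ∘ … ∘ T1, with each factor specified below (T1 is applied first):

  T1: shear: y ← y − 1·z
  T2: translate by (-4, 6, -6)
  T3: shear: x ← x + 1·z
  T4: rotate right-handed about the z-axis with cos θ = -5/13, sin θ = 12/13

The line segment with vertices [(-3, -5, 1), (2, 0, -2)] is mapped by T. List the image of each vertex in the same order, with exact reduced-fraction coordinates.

T1 shear: y ← y − 1·z: (-3, -5, 1) → (-3, -6, 1); (2, 0, -2) → (2, 2, -2)
T2 translate by (-4, 6, -6): (-3, -6, 1) → (-7, 0, -5); (2, 2, -2) → (-2, 8, -8)
T3 shear: x ← x + 1·z: (-7, 0, -5) → (-12, 0, -5); (-2, 8, -8) → (-10, 8, -8)
T4 rotate right-handed about the z-axis with cos θ = -5/13, sin θ = 12/13: (-12, 0, -5) → (60/13, -144/13, -5); (-10, 8, -8) → (-46/13, -160/13, -8)

image vertices: (60/13, -144/13, -5), (-46/13, -160/13, -8)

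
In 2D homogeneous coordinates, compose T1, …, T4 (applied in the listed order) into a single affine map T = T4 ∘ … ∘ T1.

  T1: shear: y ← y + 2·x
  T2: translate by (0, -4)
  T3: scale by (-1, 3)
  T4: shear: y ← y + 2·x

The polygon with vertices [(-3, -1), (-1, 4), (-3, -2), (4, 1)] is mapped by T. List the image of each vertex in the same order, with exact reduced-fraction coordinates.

T1 shear: y ← y + 2·x: (-3, -1) → (-3, -7); (-1, 4) → (-1, 2); (-3, -2) → (-3, -8); (4, 1) → (4, 9)
T2 translate by (0, -4): (-3, -7) → (-3, -11); (-1, 2) → (-1, -2); (-3, -8) → (-3, -12); (4, 9) → (4, 5)
T3 scale by (-1, 3): (-3, -11) → (3, -33); (-1, -2) → (1, -6); (-3, -12) → (3, -36); (4, 5) → (-4, 15)
T4 shear: y ← y + 2·x: (3, -33) → (3, -27); (1, -6) → (1, -4); (3, -36) → (3, -30); (-4, 15) → (-4, 7)

image vertices: (3, -27), (1, -4), (3, -30), (-4, 7)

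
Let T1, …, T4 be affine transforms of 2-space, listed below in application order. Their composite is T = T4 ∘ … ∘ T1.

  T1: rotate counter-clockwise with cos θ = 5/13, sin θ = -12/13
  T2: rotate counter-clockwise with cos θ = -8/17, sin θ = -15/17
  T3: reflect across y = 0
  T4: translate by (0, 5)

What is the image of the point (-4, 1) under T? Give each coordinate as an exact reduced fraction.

T1 rotate counter-clockwise with cos θ = 5/13, sin θ = -12/13: (-4, 1) → (-8/13, 53/13)
T2 rotate counter-clockwise with cos θ = -8/17, sin θ = -15/17: (-8/13, 53/13) → (859/221, -304/221)
T3 reflect across y = 0: (859/221, -304/221) → (859/221, 304/221)
T4 translate by (0, 5): (859/221, 304/221) → (859/221, 1409/221)

T(p) = (859/221, 1409/221)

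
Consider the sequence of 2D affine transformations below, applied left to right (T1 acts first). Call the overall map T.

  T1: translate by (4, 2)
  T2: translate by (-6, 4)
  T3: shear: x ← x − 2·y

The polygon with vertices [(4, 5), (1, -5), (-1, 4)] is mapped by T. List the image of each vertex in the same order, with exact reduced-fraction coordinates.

T1 translate by (4, 2): (4, 5) → (8, 7); (1, -5) → (5, -3); (-1, 4) → (3, 6)
T2 translate by (-6, 4): (8, 7) → (2, 11); (5, -3) → (-1, 1); (3, 6) → (-3, 10)
T3 shear: x ← x − 2·y: (2, 11) → (-20, 11); (-1, 1) → (-3, 1); (-3, 10) → (-23, 10)

image vertices: (-20, 11), (-3, 1), (-23, 10)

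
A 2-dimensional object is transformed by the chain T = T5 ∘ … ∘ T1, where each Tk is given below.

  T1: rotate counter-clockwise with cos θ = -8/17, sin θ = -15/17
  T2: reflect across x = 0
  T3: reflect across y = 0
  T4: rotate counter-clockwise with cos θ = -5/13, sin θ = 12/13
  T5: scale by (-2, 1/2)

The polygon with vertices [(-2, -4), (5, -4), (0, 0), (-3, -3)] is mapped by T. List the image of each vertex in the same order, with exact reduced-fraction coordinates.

T1 rotate counter-clockwise with cos θ = -8/17, sin θ = -15/17: (-2, -4) → (-44/17, 62/17); (5, -4) → (-100/17, -43/17); (0, 0) → (0, 0); (-3, -3) → (-21/17, 69/17)
T2 reflect across x = 0: (-44/17, 62/17) → (44/17, 62/17); (-100/17, -43/17) → (100/17, -43/17); (0, 0) → (0, 0); (-21/17, 69/17) → (21/17, 69/17)
T3 reflect across y = 0: (44/17, 62/17) → (44/17, -62/17); (100/17, -43/17) → (100/17, 43/17); (0, 0) → (0, 0); (21/17, 69/17) → (21/17, -69/17)
T4 rotate counter-clockwise with cos θ = -5/13, sin θ = 12/13: (44/17, -62/17) → (524/221, 838/221); (100/17, 43/17) → (-1016/221, 985/221); (0, 0) → (0, 0); (21/17, -69/17) → (723/221, 597/221)
T5 scale by (-2, 1/2): (524/221, 838/221) → (-1048/221, 419/221); (-1016/221, 985/221) → (2032/221, 985/442); (0, 0) → (0, 0); (723/221, 597/221) → (-1446/221, 597/442)

image vertices: (-1048/221, 419/221), (2032/221, 985/442), (0, 0), (-1446/221, 597/442)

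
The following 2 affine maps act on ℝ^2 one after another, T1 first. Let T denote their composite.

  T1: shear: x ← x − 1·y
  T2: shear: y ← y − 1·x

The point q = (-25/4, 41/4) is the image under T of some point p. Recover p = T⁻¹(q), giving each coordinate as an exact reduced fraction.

p = (-9/4, 4)

T1 = [1 -1 0; 0 1 0; 0 0 1]
T2·T1 = [1 -1 0; -1 2 0; 0 0 1]
det M = 1; M⁻¹ = [2 1 0; 1 1 0; 0 0 1]
M⁻¹ · (-25/4, 41/4)ᵀ = (-9/4, 4)ᵀ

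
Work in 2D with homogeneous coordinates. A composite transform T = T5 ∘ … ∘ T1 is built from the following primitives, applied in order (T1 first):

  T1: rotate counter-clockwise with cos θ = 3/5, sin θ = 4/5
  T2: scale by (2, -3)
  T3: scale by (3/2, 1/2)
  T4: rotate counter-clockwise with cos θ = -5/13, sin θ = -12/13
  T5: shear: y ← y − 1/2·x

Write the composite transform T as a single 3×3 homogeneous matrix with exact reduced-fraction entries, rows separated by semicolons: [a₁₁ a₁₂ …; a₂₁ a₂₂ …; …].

T = [-9/5 6/65 0; -3/10 327/130 0; 0 0 1]

T1 = [3/5 -4/5 0; 4/5 3/5 0; 0 0 1]
T2·T1 = [6/5 -8/5 0; -12/5 -9/5 0; 0 0 1]
T3·…·T1 = [9/5 -12/5 0; -6/5 -9/10 0; 0 0 1]
T4·…·T1 = [-9/5 6/65 0; -6/5 333/130 0; 0 0 1]
T5·…·T1 = [-9/5 6/65 0; -3/10 327/130 0; 0 0 1]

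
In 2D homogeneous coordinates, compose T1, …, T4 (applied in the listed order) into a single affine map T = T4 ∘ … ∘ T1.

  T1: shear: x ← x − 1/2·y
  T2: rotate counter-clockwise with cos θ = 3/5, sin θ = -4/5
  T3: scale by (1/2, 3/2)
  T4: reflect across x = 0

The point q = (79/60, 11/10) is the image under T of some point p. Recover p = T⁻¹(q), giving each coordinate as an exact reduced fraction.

p = (-3, -5/3)

T1 = [1 -1/2 0; 0 1 0; 0 0 1]
T2·T1 = [3/5 1/2 0; -4/5 1 0; 0 0 1]
T3·…·T1 = [3/10 1/4 0; -6/5 3/2 0; 0 0 1]
T4·…·T1 = [-3/10 -1/4 0; -6/5 3/2 0; 0 0 1]
det M = -3/4; M⁻¹ = [-2 -1/3 0; -8/5 2/5 0; 0 0 1]
M⁻¹ · (79/60, 11/10)ᵀ = (-3, -5/3)ᵀ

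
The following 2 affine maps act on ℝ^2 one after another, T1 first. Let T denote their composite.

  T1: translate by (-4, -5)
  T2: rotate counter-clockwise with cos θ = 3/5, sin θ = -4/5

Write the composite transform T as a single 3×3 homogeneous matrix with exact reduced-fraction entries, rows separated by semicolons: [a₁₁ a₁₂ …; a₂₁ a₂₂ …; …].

T1 = [1 0 -4; 0 1 -5; 0 0 1]
T2·T1 = [3/5 4/5 -32/5; -4/5 3/5 1/5; 0 0 1]

T = [3/5 4/5 -32/5; -4/5 3/5 1/5; 0 0 1]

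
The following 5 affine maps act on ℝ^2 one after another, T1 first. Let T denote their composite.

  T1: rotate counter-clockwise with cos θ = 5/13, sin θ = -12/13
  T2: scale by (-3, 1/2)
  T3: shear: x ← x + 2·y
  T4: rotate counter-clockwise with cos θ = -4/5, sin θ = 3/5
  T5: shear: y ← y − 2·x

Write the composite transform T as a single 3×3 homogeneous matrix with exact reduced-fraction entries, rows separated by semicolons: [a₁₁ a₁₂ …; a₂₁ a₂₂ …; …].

T1 = [5/13 12/13 0; -12/13 5/13 0; 0 0 1]
T2·T1 = [-15/13 -36/13 0; -6/13 5/26 0; 0 0 1]
T3·…·T1 = [-27/13 -31/13 0; -6/13 5/26 0; 0 0 1]
T4·…·T1 = [126/65 233/130 0; -57/65 -103/65 0; 0 0 1]
T5·…·T1 = [126/65 233/130 0; -309/65 -336/65 0; 0 0 1]

T = [126/65 233/130 0; -309/65 -336/65 0; 0 0 1]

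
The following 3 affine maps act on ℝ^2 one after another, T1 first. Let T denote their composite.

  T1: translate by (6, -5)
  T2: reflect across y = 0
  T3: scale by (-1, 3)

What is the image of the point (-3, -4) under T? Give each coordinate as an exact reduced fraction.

T(p) = (-3, 27)

T1 translate by (6, -5): (-3, -4) → (3, -9)
T2 reflect across y = 0: (3, -9) → (3, 9)
T3 scale by (-1, 3): (3, 9) → (-3, 27)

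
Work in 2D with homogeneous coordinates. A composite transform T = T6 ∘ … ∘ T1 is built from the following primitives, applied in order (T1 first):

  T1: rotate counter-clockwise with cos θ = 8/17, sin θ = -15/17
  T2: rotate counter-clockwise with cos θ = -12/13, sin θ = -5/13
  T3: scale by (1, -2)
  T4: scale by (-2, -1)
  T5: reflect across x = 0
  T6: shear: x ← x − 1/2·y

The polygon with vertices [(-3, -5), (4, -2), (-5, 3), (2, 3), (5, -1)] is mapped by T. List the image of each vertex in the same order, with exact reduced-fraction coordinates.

image vertices: (1991/221, 870/221), (-1710/221, 1804/221), (2083/221, -2426/221), (-1291/221, -466/221), (-177/17, 134/17)

T1 rotate counter-clockwise with cos θ = 8/17, sin θ = -15/17: (-3, -5) → (-99/17, 5/17); (4, -2) → (2/17, -76/17); (-5, 3) → (5/17, 99/17); (2, 3) → (61/17, -6/17); (5, -1) → (25/17, -83/17)
T2 rotate counter-clockwise with cos θ = -12/13, sin θ = -5/13: (-99/17, 5/17) → (1213/221, 435/221); (2/17, -76/17) → (-404/221, 902/221); (5/17, 99/17) → (435/221, -1213/221); (61/17, -6/17) → (-762/221, -233/221); (25/17, -83/17) → (-55/17, 67/17)
T3 scale by (1, -2): (1213/221, 435/221) → (1213/221, -870/221); (-404/221, 902/221) → (-404/221, -1804/221); (435/221, -1213/221) → (435/221, 2426/221); (-762/221, -233/221) → (-762/221, 466/221); (-55/17, 67/17) → (-55/17, -134/17)
T4 scale by (-2, -1): (1213/221, -870/221) → (-2426/221, 870/221); (-404/221, -1804/221) → (808/221, 1804/221); (435/221, 2426/221) → (-870/221, -2426/221); (-762/221, 466/221) → (1524/221, -466/221); (-55/17, -134/17) → (110/17, 134/17)
T5 reflect across x = 0: (-2426/221, 870/221) → (2426/221, 870/221); (808/221, 1804/221) → (-808/221, 1804/221); (-870/221, -2426/221) → (870/221, -2426/221); (1524/221, -466/221) → (-1524/221, -466/221); (110/17, 134/17) → (-110/17, 134/17)
T6 shear: x ← x − 1/2·y: (2426/221, 870/221) → (1991/221, 870/221); (-808/221, 1804/221) → (-1710/221, 1804/221); (870/221, -2426/221) → (2083/221, -2426/221); (-1524/221, -466/221) → (-1291/221, -466/221); (-110/17, 134/17) → (-177/17, 134/17)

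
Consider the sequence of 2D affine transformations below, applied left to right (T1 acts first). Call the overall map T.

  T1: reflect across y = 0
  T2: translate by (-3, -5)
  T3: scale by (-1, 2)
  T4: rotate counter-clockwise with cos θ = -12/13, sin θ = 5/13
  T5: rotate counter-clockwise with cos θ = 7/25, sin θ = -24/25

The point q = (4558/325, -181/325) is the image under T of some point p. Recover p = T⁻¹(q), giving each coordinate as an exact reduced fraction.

p = (2, 2)

T1 = [1 0 0; 0 -1 0; 0 0 1]
T2·T1 = [1 0 -3; 0 -1 -5; 0 0 1]
T3·…·T1 = [-1 0 3; 0 -2 -10; 0 0 1]
T4·…·T1 = [12/13 10/13 14/13; -5/13 24/13 135/13; 0 0 1]
T5·…·T1 = [-36/325 646/325 3338/325; -323/325 -72/325 609/325; 0 0 1]
det M = 2; M⁻¹ = [-36/325 -323/325 3; 323/650 -18/325 -5; 0 0 1]
M⁻¹ · (4558/325, -181/325)ᵀ = (2, 2)ᵀ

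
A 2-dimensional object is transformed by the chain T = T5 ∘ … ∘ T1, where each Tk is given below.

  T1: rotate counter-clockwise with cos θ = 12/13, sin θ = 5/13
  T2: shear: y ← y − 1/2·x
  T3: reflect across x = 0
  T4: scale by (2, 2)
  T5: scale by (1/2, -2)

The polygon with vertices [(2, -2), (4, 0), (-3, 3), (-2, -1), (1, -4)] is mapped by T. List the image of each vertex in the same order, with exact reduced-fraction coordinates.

T1 rotate counter-clockwise with cos θ = 12/13, sin θ = 5/13: (2, -2) → (34/13, -14/13); (4, 0) → (48/13, 20/13); (-3, 3) → (-51/13, 21/13); (-2, -1) → (-19/13, -22/13); (1, -4) → (32/13, -43/13)
T2 shear: y ← y − 1/2·x: (34/13, -14/13) → (34/13, -31/13); (48/13, 20/13) → (48/13, -4/13); (-51/13, 21/13) → (-51/13, 93/26); (-19/13, -22/13) → (-19/13, -25/26); (32/13, -43/13) → (32/13, -59/13)
T3 reflect across x = 0: (34/13, -31/13) → (-34/13, -31/13); (48/13, -4/13) → (-48/13, -4/13); (-51/13, 93/26) → (51/13, 93/26); (-19/13, -25/26) → (19/13, -25/26); (32/13, -59/13) → (-32/13, -59/13)
T4 scale by (2, 2): (-34/13, -31/13) → (-68/13, -62/13); (-48/13, -4/13) → (-96/13, -8/13); (51/13, 93/26) → (102/13, 93/13); (19/13, -25/26) → (38/13, -25/13); (-32/13, -59/13) → (-64/13, -118/13)
T5 scale by (1/2, -2): (-68/13, -62/13) → (-34/13, 124/13); (-96/13, -8/13) → (-48/13, 16/13); (102/13, 93/13) → (51/13, -186/13); (38/13, -25/13) → (19/13, 50/13); (-64/13, -118/13) → (-32/13, 236/13)

image vertices: (-34/13, 124/13), (-48/13, 16/13), (51/13, -186/13), (19/13, 50/13), (-32/13, 236/13)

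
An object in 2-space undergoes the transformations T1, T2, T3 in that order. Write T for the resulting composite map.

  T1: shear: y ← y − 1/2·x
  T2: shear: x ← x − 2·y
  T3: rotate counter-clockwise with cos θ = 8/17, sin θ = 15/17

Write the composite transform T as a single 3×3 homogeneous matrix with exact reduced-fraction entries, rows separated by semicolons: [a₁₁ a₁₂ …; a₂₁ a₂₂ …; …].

T1 = [1 0 0; -1/2 1 0; 0 0 1]
T2·T1 = [2 -2 0; -1/2 1 0; 0 0 1]
T3·…·T1 = [47/34 -31/17 0; 26/17 -22/17 0; 0 0 1]

T = [47/34 -31/17 0; 26/17 -22/17 0; 0 0 1]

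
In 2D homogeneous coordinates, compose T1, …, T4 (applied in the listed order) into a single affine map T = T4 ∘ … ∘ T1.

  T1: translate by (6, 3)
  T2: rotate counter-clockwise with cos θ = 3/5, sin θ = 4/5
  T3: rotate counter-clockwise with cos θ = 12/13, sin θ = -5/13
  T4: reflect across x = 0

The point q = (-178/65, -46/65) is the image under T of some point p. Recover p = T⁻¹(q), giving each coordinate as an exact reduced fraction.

T1 = [1 0 6; 0 1 3; 0 0 1]
T2·T1 = [3/5 -4/5 6/5; 4/5 3/5 33/5; 0 0 1]
T3·…·T1 = [56/65 -33/65 237/65; 33/65 56/65 366/65; 0 0 1]
T4·…·T1 = [-56/65 33/65 -237/65; 33/65 56/65 366/65; 0 0 1]
det M = -1; M⁻¹ = [-56/65 33/65 -6; 33/65 56/65 -3; 0 0 1]
M⁻¹ · (-178/65, -46/65)ᵀ = (-4, -5)ᵀ

p = (-4, -5)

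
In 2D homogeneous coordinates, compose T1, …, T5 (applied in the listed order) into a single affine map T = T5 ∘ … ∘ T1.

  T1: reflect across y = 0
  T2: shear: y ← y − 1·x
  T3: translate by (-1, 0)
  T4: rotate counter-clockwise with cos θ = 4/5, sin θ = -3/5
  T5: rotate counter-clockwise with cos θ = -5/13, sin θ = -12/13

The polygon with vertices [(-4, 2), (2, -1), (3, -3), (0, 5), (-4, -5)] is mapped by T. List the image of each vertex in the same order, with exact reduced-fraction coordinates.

image vertices: (346/65, 53/65), (-89/65, 23/65), (-112/65, -66/65), (-109/65, 313/65), (577/65, -339/65)

T1 reflect across y = 0: (-4, 2) → (-4, -2); (2, -1) → (2, 1); (3, -3) → (3, 3); (0, 5) → (0, -5); (-4, -5) → (-4, 5)
T2 shear: y ← y − 1·x: (-4, -2) → (-4, 2); (2, 1) → (2, -1); (3, 3) → (3, 0); (0, -5) → (0, -5); (-4, 5) → (-4, 9)
T3 translate by (-1, 0): (-4, 2) → (-5, 2); (2, -1) → (1, -1); (3, 0) → (2, 0); (0, -5) → (-1, -5); (-4, 9) → (-5, 9)
T4 rotate counter-clockwise with cos θ = 4/5, sin θ = -3/5: (-5, 2) → (-14/5, 23/5); (1, -1) → (1/5, -7/5); (2, 0) → (8/5, -6/5); (-1, -5) → (-19/5, -17/5); (-5, 9) → (7/5, 51/5)
T5 rotate counter-clockwise with cos θ = -5/13, sin θ = -12/13: (-14/5, 23/5) → (346/65, 53/65); (1/5, -7/5) → (-89/65, 23/65); (8/5, -6/5) → (-112/65, -66/65); (-19/5, -17/5) → (-109/65, 313/65); (7/5, 51/5) → (577/65, -339/65)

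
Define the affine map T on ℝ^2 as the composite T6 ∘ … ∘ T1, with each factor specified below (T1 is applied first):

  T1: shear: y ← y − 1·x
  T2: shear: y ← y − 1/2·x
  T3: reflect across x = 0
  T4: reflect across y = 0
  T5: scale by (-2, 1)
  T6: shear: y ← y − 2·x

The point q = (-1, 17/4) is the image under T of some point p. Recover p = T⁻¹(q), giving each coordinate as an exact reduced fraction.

p = (-1/2, -3)

T1 = [1 0 0; -1 1 0; 0 0 1]
T2·T1 = [1 0 0; -3/2 1 0; 0 0 1]
T3·…·T1 = [-1 0 0; -3/2 1 0; 0 0 1]
T4·…·T1 = [-1 0 0; 3/2 -1 0; 0 0 1]
T5·…·T1 = [2 0 0; 3/2 -1 0; 0 0 1]
T6·…·T1 = [2 0 0; -5/2 -1 0; 0 0 1]
det M = -2; M⁻¹ = [1/2 0 0; -5/4 -1 0; 0 0 1]
M⁻¹ · (-1, 17/4)ᵀ = (-1/2, -3)ᵀ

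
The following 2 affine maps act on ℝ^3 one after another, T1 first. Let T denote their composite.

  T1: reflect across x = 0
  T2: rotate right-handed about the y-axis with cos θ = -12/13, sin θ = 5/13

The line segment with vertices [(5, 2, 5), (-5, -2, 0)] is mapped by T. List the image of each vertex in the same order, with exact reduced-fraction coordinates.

T1 reflect across x = 0: (5, 2, 5) → (-5, 2, 5); (-5, -2, 0) → (5, -2, 0)
T2 rotate right-handed about the y-axis with cos θ = -12/13, sin θ = 5/13: (-5, 2, 5) → (85/13, 2, -35/13); (5, -2, 0) → (-60/13, -2, -25/13)

image vertices: (85/13, 2, -35/13), (-60/13, -2, -25/13)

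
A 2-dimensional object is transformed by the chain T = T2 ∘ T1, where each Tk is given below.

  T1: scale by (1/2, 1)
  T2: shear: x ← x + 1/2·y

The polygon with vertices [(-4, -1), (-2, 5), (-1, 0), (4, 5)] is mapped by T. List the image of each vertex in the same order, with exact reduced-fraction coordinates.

T1 scale by (1/2, 1): (-4, -1) → (-2, -1); (-2, 5) → (-1, 5); (-1, 0) → (-1/2, 0); (4, 5) → (2, 5)
T2 shear: x ← x + 1/2·y: (-2, -1) → (-5/2, -1); (-1, 5) → (3/2, 5); (-1/2, 0) → (-1/2, 0); (2, 5) → (9/2, 5)

image vertices: (-5/2, -1), (3/2, 5), (-1/2, 0), (9/2, 5)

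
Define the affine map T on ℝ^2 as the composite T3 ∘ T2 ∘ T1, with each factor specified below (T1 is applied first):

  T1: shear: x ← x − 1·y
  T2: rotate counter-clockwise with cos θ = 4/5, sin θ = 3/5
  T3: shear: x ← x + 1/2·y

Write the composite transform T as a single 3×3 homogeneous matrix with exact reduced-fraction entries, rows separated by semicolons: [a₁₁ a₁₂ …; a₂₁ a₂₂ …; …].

T1 = [1 -1 0; 0 1 0; 0 0 1]
T2·T1 = [4/5 -7/5 0; 3/5 1/5 0; 0 0 1]
T3·…·T1 = [11/10 -13/10 0; 3/5 1/5 0; 0 0 1]

T = [11/10 -13/10 0; 3/5 1/5 0; 0 0 1]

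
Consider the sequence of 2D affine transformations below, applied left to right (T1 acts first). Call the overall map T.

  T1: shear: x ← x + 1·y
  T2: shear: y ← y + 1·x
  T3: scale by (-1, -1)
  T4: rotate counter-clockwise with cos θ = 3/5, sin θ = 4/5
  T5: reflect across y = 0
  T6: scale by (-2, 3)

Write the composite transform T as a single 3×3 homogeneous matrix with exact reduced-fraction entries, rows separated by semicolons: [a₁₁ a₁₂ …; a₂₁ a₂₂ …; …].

T = [-2/5 -2 0; 21/5 6 0; 0 0 1]

T1 = [1 1 0; 0 1 0; 0 0 1]
T2·T1 = [1 1 0; 1 2 0; 0 0 1]
T3·…·T1 = [-1 -1 0; -1 -2 0; 0 0 1]
T4·…·T1 = [1/5 1 0; -7/5 -2 0; 0 0 1]
T5·…·T1 = [1/5 1 0; 7/5 2 0; 0 0 1]
T6·…·T1 = [-2/5 -2 0; 21/5 6 0; 0 0 1]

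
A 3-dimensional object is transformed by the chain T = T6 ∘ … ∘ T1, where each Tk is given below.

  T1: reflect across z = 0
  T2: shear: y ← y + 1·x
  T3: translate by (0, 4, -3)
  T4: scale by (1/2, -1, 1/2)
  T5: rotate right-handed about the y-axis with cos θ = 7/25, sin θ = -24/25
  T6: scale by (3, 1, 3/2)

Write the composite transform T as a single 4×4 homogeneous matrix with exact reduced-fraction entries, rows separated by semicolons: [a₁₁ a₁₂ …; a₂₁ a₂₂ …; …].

T1 = [1 0 0 0; 0 1 0 0; 0 0 -1 0; 0 0 0 1]
T2·T1 = [1 0 0 0; 1 1 0 0; 0 0 -1 0; 0 0 0 1]
T3·…·T1 = [1 0 0 0; 1 1 0 4; 0 0 -1 -3; 0 0 0 1]
T4·…·T1 = [1/2 0 0 0; -1 -1 0 -4; 0 0 -1/2 -3/2; 0 0 0 1]
T5·…·T1 = [7/50 0 12/25 36/25; -1 -1 0 -4; 12/25 0 -7/50 -21/50; 0 0 0 1]
T6·…·T1 = [21/50 0 36/25 108/25; -1 -1 0 -4; 18/25 0 -21/100 -63/100; 0 0 0 1]

T = [21/50 0 36/25 108/25; -1 -1 0 -4; 18/25 0 -21/100 -63/100; 0 0 0 1]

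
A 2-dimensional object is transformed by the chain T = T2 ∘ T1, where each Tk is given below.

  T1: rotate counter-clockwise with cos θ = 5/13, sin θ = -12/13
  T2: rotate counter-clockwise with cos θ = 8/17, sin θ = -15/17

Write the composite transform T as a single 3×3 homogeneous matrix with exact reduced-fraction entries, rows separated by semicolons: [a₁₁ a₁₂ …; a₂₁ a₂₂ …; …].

T = [-140/221 171/221 0; -171/221 -140/221 0; 0 0 1]

T1 = [5/13 12/13 0; -12/13 5/13 0; 0 0 1]
T2·T1 = [-140/221 171/221 0; -171/221 -140/221 0; 0 0 1]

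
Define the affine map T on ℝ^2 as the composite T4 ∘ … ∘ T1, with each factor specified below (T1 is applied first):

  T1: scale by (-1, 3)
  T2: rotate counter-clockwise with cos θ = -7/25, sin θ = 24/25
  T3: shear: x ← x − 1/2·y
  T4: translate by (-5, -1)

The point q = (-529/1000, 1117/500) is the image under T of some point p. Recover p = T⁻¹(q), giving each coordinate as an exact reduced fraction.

p = (-7/5, -9/4)

T1 = [-1 0 0; 0 3 0; 0 0 1]
T2·T1 = [7/25 -72/25 0; -24/25 -21/25 0; 0 0 1]
T3·…·T1 = [19/25 -123/50 0; -24/25 -21/25 0; 0 0 1]
T4·…·T1 = [19/25 -123/50 -5; -24/25 -21/25 -1; 0 0 1]
det M = -3; M⁻¹ = [7/25 -41/50 29/50; -8/25 -19/75 -139/75; 0 0 1]
M⁻¹ · (-529/1000, 1117/500)ᵀ = (-7/5, -9/4)ᵀ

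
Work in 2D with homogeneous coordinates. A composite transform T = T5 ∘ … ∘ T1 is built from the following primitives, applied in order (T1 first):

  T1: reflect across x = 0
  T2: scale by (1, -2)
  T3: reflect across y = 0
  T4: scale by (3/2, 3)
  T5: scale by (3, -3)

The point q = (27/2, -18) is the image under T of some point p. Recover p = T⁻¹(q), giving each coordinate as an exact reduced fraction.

T1 = [-1 0 0; 0 1 0; 0 0 1]
T2·T1 = [-1 0 0; 0 -2 0; 0 0 1]
T3·…·T1 = [-1 0 0; 0 2 0; 0 0 1]
T4·…·T1 = [-3/2 0 0; 0 6 0; 0 0 1]
T5·…·T1 = [-9/2 0 0; 0 -18 0; 0 0 1]
det M = 81; M⁻¹ = [-2/9 0 0; 0 -1/18 0; 0 0 1]
M⁻¹ · (27/2, -18)ᵀ = (-3, 1)ᵀ

p = (-3, 1)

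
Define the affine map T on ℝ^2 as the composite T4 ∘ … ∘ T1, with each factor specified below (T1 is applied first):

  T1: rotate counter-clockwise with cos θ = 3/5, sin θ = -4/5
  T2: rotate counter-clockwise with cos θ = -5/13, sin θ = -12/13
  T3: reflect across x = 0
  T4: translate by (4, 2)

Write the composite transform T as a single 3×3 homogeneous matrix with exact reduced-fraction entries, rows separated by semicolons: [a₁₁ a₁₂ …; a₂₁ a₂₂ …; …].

T = [63/65 -16/65 4; -16/65 -63/65 2; 0 0 1]

T1 = [3/5 4/5 0; -4/5 3/5 0; 0 0 1]
T2·T1 = [-63/65 16/65 0; -16/65 -63/65 0; 0 0 1]
T3·…·T1 = [63/65 -16/65 0; -16/65 -63/65 0; 0 0 1]
T4·…·T1 = [63/65 -16/65 4; -16/65 -63/65 2; 0 0 1]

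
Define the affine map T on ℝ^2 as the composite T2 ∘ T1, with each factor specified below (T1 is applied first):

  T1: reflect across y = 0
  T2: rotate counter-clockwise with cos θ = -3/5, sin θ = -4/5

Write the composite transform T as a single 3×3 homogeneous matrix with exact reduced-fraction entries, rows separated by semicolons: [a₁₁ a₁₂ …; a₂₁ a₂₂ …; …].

T = [-3/5 -4/5 0; -4/5 3/5 0; 0 0 1]

T1 = [1 0 0; 0 -1 0; 0 0 1]
T2·T1 = [-3/5 -4/5 0; -4/5 3/5 0; 0 0 1]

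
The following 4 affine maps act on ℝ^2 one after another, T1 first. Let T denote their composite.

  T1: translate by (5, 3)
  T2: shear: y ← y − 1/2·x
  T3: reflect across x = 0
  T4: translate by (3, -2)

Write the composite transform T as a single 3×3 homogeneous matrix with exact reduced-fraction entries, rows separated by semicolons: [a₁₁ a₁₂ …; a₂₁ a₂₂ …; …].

T = [-1 0 -2; -1/2 1 -3/2; 0 0 1]

T1 = [1 0 5; 0 1 3; 0 0 1]
T2·T1 = [1 0 5; -1/2 1 1/2; 0 0 1]
T3·…·T1 = [-1 0 -5; -1/2 1 1/2; 0 0 1]
T4·…·T1 = [-1 0 -2; -1/2 1 -3/2; 0 0 1]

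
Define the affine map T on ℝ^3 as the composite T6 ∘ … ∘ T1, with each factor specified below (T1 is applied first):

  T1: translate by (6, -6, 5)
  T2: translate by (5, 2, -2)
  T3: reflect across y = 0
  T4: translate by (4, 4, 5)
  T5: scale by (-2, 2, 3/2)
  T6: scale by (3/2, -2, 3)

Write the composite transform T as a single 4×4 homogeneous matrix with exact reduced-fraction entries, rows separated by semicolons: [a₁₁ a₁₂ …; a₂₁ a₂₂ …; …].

T = [-3 0 0 -45; 0 4 0 -32; 0 0 9/2 36; 0 0 0 1]

T1 = [1 0 0 6; 0 1 0 -6; 0 0 1 5; 0 0 0 1]
T2·T1 = [1 0 0 11; 0 1 0 -4; 0 0 1 3; 0 0 0 1]
T3·…·T1 = [1 0 0 11; 0 -1 0 4; 0 0 1 3; 0 0 0 1]
T4·…·T1 = [1 0 0 15; 0 -1 0 8; 0 0 1 8; 0 0 0 1]
T5·…·T1 = [-2 0 0 -30; 0 -2 0 16; 0 0 3/2 12; 0 0 0 1]
T6·…·T1 = [-3 0 0 -45; 0 4 0 -32; 0 0 9/2 36; 0 0 0 1]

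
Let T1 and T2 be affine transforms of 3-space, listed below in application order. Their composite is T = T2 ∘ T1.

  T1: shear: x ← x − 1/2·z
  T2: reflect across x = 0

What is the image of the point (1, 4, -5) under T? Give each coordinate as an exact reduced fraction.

T1 shear: x ← x − 1/2·z: (1, 4, -5) → (7/2, 4, -5)
T2 reflect across x = 0: (7/2, 4, -5) → (-7/2, 4, -5)

T(p) = (-7/2, 4, -5)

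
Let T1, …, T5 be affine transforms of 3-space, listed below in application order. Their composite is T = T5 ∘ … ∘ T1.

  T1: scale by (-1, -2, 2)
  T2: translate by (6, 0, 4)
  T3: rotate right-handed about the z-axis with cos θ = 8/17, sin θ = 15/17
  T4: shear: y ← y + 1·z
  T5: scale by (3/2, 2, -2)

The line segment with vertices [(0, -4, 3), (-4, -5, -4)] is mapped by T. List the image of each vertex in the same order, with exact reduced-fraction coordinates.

T1 scale by (-1, -2, 2): (0, -4, 3) → (0, 8, 6); (-4, -5, -4) → (4, 10, -8)
T2 translate by (6, 0, 4): (0, 8, 6) → (6, 8, 10); (4, 10, -8) → (10, 10, -4)
T3 rotate right-handed about the z-axis with cos θ = 8/17, sin θ = 15/17: (6, 8, 10) → (-72/17, 154/17, 10); (10, 10, -4) → (-70/17, 230/17, -4)
T4 shear: y ← y + 1·z: (-72/17, 154/17, 10) → (-72/17, 324/17, 10); (-70/17, 230/17, -4) → (-70/17, 162/17, -4)
T5 scale by (3/2, 2, -2): (-72/17, 324/17, 10) → (-108/17, 648/17, -20); (-70/17, 162/17, -4) → (-105/17, 324/17, 8)

image vertices: (-108/17, 648/17, -20), (-105/17, 324/17, 8)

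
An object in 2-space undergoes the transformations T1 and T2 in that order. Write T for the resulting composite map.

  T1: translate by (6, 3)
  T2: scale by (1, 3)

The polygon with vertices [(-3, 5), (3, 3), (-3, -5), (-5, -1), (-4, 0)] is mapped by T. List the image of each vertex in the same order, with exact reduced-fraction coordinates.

T1 translate by (6, 3): (-3, 5) → (3, 8); (3, 3) → (9, 6); (-3, -5) → (3, -2); (-5, -1) → (1, 2); (-4, 0) → (2, 3)
T2 scale by (1, 3): (3, 8) → (3, 24); (9, 6) → (9, 18); (3, -2) → (3, -6); (1, 2) → (1, 6); (2, 3) → (2, 9)

image vertices: (3, 24), (9, 18), (3, -6), (1, 6), (2, 9)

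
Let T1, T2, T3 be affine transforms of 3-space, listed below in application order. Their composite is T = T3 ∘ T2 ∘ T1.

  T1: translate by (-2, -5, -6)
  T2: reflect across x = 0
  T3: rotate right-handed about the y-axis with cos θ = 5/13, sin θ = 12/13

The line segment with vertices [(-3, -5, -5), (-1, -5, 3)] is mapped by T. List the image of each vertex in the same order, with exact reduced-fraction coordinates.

image vertices: (-107/13, -10, -115/13), (-21/13, -10, -51/13)

T1 translate by (-2, -5, -6): (-3, -5, -5) → (-5, -10, -11); (-1, -5, 3) → (-3, -10, -3)
T2 reflect across x = 0: (-5, -10, -11) → (5, -10, -11); (-3, -10, -3) → (3, -10, -3)
T3 rotate right-handed about the y-axis with cos θ = 5/13, sin θ = 12/13: (5, -10, -11) → (-107/13, -10, -115/13); (3, -10, -3) → (-21/13, -10, -51/13)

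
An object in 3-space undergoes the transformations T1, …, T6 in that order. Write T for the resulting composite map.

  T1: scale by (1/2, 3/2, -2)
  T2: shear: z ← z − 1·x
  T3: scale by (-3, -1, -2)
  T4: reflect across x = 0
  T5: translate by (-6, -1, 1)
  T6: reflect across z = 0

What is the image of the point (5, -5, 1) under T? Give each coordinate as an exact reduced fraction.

T(p) = (3/2, 13/2, -10)

T1 scale by (1/2, 3/2, -2): (5, -5, 1) → (5/2, -15/2, -2)
T2 shear: z ← z − 1·x: (5/2, -15/2, -2) → (5/2, -15/2, -9/2)
T3 scale by (-3, -1, -2): (5/2, -15/2, -9/2) → (-15/2, 15/2, 9)
T4 reflect across x = 0: (-15/2, 15/2, 9) → (15/2, 15/2, 9)
T5 translate by (-6, -1, 1): (15/2, 15/2, 9) → (3/2, 13/2, 10)
T6 reflect across z = 0: (3/2, 13/2, 10) → (3/2, 13/2, -10)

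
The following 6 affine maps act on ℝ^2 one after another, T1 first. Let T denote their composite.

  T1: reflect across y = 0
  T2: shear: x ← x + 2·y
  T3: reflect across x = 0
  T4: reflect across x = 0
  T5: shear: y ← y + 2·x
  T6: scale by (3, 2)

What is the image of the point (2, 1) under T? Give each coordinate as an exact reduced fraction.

T1 reflect across y = 0: (2, 1) → (2, -1)
T2 shear: x ← x + 2·y: (2, -1) → (0, -1)
T3 reflect across x = 0: (0, -1) → (0, -1)
T4 reflect across x = 0: (0, -1) → (0, -1)
T5 shear: y ← y + 2·x: (0, -1) → (0, -1)
T6 scale by (3, 2): (0, -1) → (0, -2)

T(p) = (0, -2)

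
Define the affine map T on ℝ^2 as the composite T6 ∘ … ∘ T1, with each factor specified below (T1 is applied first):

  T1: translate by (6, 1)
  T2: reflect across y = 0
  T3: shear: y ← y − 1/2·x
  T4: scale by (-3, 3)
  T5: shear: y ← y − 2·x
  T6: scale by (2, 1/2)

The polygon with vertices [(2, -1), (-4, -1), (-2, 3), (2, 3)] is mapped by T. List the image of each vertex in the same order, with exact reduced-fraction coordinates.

image vertices: (-48, 18), (-12, 9/2), (-24, 3), (-48, 12)

T1 translate by (6, 1): (2, -1) → (8, 0); (-4, -1) → (2, 0); (-2, 3) → (4, 4); (2, 3) → (8, 4)
T2 reflect across y = 0: (8, 0) → (8, 0); (2, 0) → (2, 0); (4, 4) → (4, -4); (8, 4) → (8, -4)
T3 shear: y ← y − 1/2·x: (8, 0) → (8, -4); (2, 0) → (2, -1); (4, -4) → (4, -6); (8, -4) → (8, -8)
T4 scale by (-3, 3): (8, -4) → (-24, -12); (2, -1) → (-6, -3); (4, -6) → (-12, -18); (8, -8) → (-24, -24)
T5 shear: y ← y − 2·x: (-24, -12) → (-24, 36); (-6, -3) → (-6, 9); (-12, -18) → (-12, 6); (-24, -24) → (-24, 24)
T6 scale by (2, 1/2): (-24, 36) → (-48, 18); (-6, 9) → (-12, 9/2); (-12, 6) → (-24, 3); (-24, 24) → (-48, 12)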